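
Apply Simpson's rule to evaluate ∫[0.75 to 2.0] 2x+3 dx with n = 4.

f(x) = 2x+3
a = 0.75, b = 2.0, n = 4
h = (b - a)/n = 0.312500

Simpson's rule: (h/3)[f(x₀) + 4f(x₁) + 2f(x₂) + ... + f(xₙ)]

x_0 = 0.7500, f(x_0) = 4.500000, coefficient = 1
x_1 = 1.0625, f(x_1) = 5.125000, coefficient = 4
x_2 = 1.3750, f(x_2) = 5.750000, coefficient = 2
x_3 = 1.6875, f(x_3) = 6.375000, coefficient = 4
x_4 = 2.0000, f(x_4) = 7.000000, coefficient = 1

I ≈ (0.312500/3) × 69.000000 = 7.187500
Exact value: 7.187500
Error: 0.000000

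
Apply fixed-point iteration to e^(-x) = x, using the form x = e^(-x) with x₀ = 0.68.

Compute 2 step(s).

Equation: e^(-x) = x
Fixed-point form: x = e^(-x)
x₀ = 0.68

x_1 = g(0.680000) = 0.506617
x_2 = g(0.506617) = 0.602531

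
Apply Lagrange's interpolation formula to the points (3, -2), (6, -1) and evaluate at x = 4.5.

Lagrange interpolation formula:
P(x) = Σ yᵢ × Lᵢ(x)
where Lᵢ(x) = Π_{j≠i} (x - xⱼ)/(xᵢ - xⱼ)

L_0(4.5) = (4.5 - 6)/(3 - 6) = 0.500000
L_1(4.5) = (4.5 - 3)/(6 - 3) = 0.500000

P(4.5) = (-2)×L_0(4.5) + (-1)×L_1(4.5)
P(4.5) = -1.500000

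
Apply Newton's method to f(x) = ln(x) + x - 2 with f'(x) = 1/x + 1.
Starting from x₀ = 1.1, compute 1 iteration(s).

f(x) = ln(x) + x - 2
f'(x) = 1/x + 1
x₀ = 1.1

Newton-Raphson formula: x_{n+1} = x_n - f(x_n)/f'(x_n)

Iteration 1:
  f(1.100000) = -0.804690
  f'(1.100000) = 1.909091
  x_1 = 1.100000 - (-0.804690)/1.909091 = 1.521504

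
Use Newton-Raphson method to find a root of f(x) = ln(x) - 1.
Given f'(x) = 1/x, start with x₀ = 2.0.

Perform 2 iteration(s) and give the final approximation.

f(x) = ln(x) - 1
f'(x) = 1/x
x₀ = 2.0

Newton-Raphson formula: x_{n+1} = x_n - f(x_n)/f'(x_n)

Iteration 1:
  f(2.000000) = -0.306853
  f'(2.000000) = 0.500000
  x_1 = 2.000000 - (-0.306853)/0.500000 = 2.613706
Iteration 2:
  f(2.613706) = -0.039231
  f'(2.613706) = 0.382599
  x_2 = 2.613706 - (-0.039231)/0.382599 = 2.716244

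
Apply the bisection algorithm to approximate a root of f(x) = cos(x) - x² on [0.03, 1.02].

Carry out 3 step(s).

f(x) = cos(x) - x²
Initial interval: [0.03, 1.02]

Iteration 1:
  c_1 = (0.030000 + 1.020000)/2 = 0.525000
  f(c_1) = f(0.525000) = 0.589699
  f(a) × f(c) ≥ 0, new interval: [0.525000, 1.020000]
Iteration 2:
  c_2 = (0.525000 + 1.020000)/2 = 0.772500
  f(c_2) = f(0.772500) = 0.119412
  f(a) × f(c) ≥ 0, new interval: [0.772500, 1.020000]
Iteration 3:
  c_3 = (0.772500 + 1.020000)/2 = 0.896250
  f(c_3) = f(0.896250) = -0.178721
  f(a) × f(c) < 0, new interval: [0.772500, 0.896250]

After 3 iteration(s), the approximation is c_3 = 0.896250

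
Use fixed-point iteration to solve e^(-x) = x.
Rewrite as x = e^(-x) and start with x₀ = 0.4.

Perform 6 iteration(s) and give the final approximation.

Equation: e^(-x) = x
Fixed-point form: x = e^(-x)
x₀ = 0.4

x_1 = g(0.400000) = 0.670320
x_2 = g(0.670320) = 0.511545
x_3 = g(0.511545) = 0.599569
x_4 = g(0.599569) = 0.549048
x_5 = g(0.549048) = 0.577499
x_6 = g(0.577499) = 0.561300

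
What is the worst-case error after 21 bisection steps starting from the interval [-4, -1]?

Bisection error bound: |error| ≤ (b-a)/2^n
|error| ≤ (-1 - (-4))/2^21 = 3/2^21
|error| ≤ 0.0000014305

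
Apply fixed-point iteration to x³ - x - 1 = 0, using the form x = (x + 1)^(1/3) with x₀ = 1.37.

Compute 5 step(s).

Equation: x³ - x - 1 = 0
Fixed-point form: x = (x + 1)^(1/3)
x₀ = 1.37

x_1 = g(1.370000) = 1.333264
x_2 = g(1.333264) = 1.326339
x_3 = g(1.326339) = 1.325026
x_4 = g(1.325026) = 1.324776
x_5 = g(1.324776) = 1.324729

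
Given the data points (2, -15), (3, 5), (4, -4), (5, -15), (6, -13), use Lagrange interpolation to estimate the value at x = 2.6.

Lagrange interpolation formula:
P(x) = Σ yᵢ × Lᵢ(x)
where Lᵢ(x) = Π_{j≠i} (x - xⱼ)/(xᵢ - xⱼ)

L_0(2.6) = (2.6 - 3)/(2 - 3) × (2.6 - 4)/(2 - 4) × (2.6 - 5)/(2 - 5) × (2.6 - 6)/(2 - 6) = 0.190400
L_1(2.6) = (2.6 - 2)/(3 - 2) × (2.6 - 4)/(3 - 4) × (2.6 - 5)/(3 - 5) × (2.6 - 6)/(3 - 6) = 1.142400
L_2(2.6) = (2.6 - 2)/(4 - 2) × (2.6 - 3)/(4 - 3) × (2.6 - 5)/(4 - 5) × (2.6 - 6)/(4 - 6) = -0.489600
L_3(2.6) = (2.6 - 2)/(5 - 2) × (2.6 - 3)/(5 - 3) × (2.6 - 4)/(5 - 4) × (2.6 - 6)/(5 - 6) = 0.190400
L_4(2.6) = (2.6 - 2)/(6 - 2) × (2.6 - 3)/(6 - 3) × (2.6 - 4)/(6 - 4) × (2.6 - 5)/(6 - 5) = -0.033600

P(2.6) = (-15)×L_0(2.6) + 5×L_1(2.6) + (-4)×L_2(2.6) + (-15)×L_3(2.6) + (-13)×L_4(2.6)
P(2.6) = 2.395200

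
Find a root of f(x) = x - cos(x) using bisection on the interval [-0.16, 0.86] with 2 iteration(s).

f(x) = x - cos(x)
Initial interval: [-0.16, 0.86]

Iteration 1:
  c_1 = (-0.160000 + 0.860000)/2 = 0.350000
  f(c_1) = f(0.350000) = -0.589373
  f(a) × f(c) ≥ 0, new interval: [0.350000, 0.860000]
Iteration 2:
  c_2 = (0.350000 + 0.860000)/2 = 0.605000
  f(c_2) = f(0.605000) = -0.217502
  f(a) × f(c) ≥ 0, new interval: [0.605000, 0.860000]

After 2 iteration(s), the approximation is c_2 = 0.605000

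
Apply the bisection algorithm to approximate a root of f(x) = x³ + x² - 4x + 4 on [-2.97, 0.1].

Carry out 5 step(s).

f(x) = x³ + x² - 4x + 4
Initial interval: [-2.97, 0.1]

Iteration 1:
  c_1 = (-2.970000 + 0.100000)/2 = -1.435000
  f(c_1) = f(-1.435000) = 8.844237
  f(a) × f(c) < 0, new interval: [-2.970000, -1.435000]
Iteration 2:
  c_2 = (-2.970000 + (-1.435000))/2 = -2.202500
  f(c_2) = f(-2.202500) = 6.976665
  f(a) × f(c) < 0, new interval: [-2.970000, -2.202500]
Iteration 3:
  c_3 = (-2.970000 + (-2.202500))/2 = -2.586250
  f(c_3) = f(-2.586250) = 3.735067
  f(a) × f(c) < 0, new interval: [-2.970000, -2.586250]
Iteration 4:
  c_4 = (-2.970000 + (-2.586250))/2 = -2.778125
  f(c_4) = f(-2.778125) = 1.388969
  f(a) × f(c) < 0, new interval: [-2.970000, -2.778125]
Iteration 5:
  c_5 = (-2.970000 + (-2.778125))/2 = -2.874062
  f(c_5) = f(-2.874062) = 0.016053
  f(a) × f(c) < 0, new interval: [-2.970000, -2.874062]

After 5 iteration(s), the approximation is c_5 = -2.874062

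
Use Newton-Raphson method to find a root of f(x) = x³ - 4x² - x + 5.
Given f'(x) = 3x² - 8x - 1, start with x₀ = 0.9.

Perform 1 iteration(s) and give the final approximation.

f(x) = x³ - 4x² - x + 5
f'(x) = 3x² - 8x - 1
x₀ = 0.9

Newton-Raphson formula: x_{n+1} = x_n - f(x_n)/f'(x_n)

Iteration 1:
  f(0.900000) = 1.589000
  f'(0.900000) = -5.770000
  x_1 = 0.900000 - 1.589000/(-5.770000) = 1.175390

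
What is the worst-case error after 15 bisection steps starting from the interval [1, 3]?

Bisection error bound: |error| ≤ (b-a)/2^n
|error| ≤ (3 - 1)/2^15 = 2/2^15
|error| ≤ 0.0000610352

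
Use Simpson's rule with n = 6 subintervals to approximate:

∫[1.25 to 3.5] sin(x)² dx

f(x) = sin(x)²
a = 1.25, b = 3.5, n = 6
h = (b - a)/n = 0.375000

Simpson's rule: (h/3)[f(x₀) + 4f(x₁) + 2f(x₂) + ... + f(xₙ)]

x_0 = 1.2500, f(x_0) = 0.900572, coefficient = 1
x_1 = 1.6250, f(x_1) = 0.997065, coefficient = 4
x_2 = 2.0000, f(x_2) = 0.826822, coefficient = 2
x_3 = 2.3750, f(x_3) = 0.481199, coefficient = 4
x_4 = 2.7500, f(x_4) = 0.145665, coefficient = 2
x_5 = 3.1250, f(x_5) = 0.000275, coefficient = 4
x_6 = 3.5000, f(x_6) = 0.123049, coefficient = 1

I ≈ (0.375000/3) × 8.882751 = 1.110344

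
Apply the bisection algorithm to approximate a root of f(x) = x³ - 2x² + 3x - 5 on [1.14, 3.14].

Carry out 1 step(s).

f(x) = x³ - 2x² + 3x - 5
Initial interval: [1.14, 3.14]

Iteration 1:
  c_1 = (1.140000 + 3.140000)/2 = 2.140000
  f(c_1) = f(2.140000) = 2.061144
  f(a) × f(c) < 0, new interval: [1.140000, 2.140000]

After 1 iteration(s), the approximation is c_1 = 2.140000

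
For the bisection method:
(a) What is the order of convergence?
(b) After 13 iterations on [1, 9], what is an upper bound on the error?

(a) Bisection has linear (order 1) convergence; the error is halved each step.

(b) Error bound = (b-a)/2^n = (9 - 1)/2^{13}
    = 8/2^{13}

(a) 1 (linear); (b) error ≤ 9.77e-04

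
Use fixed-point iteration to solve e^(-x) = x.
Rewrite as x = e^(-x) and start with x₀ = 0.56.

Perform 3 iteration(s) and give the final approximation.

Equation: e^(-x) = x
Fixed-point form: x = e^(-x)
x₀ = 0.56

x_1 = g(0.560000) = 0.571209
x_2 = g(0.571209) = 0.564842
x_3 = g(0.564842) = 0.568450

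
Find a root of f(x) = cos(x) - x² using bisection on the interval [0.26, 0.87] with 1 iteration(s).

f(x) = cos(x) - x²
Initial interval: [0.26, 0.87]

Iteration 1:
  c_1 = (0.260000 + 0.870000)/2 = 0.565000
  f(c_1) = f(0.565000) = 0.525364
  f(a) × f(c) ≥ 0, new interval: [0.565000, 0.870000]

After 1 iteration(s), the approximation is c_1 = 0.565000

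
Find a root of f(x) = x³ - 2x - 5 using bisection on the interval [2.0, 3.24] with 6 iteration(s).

f(x) = x³ - 2x - 5
Initial interval: [2.0, 3.24]

Iteration 1:
  c_1 = (2.000000 + 3.240000)/2 = 2.620000
  f(c_1) = f(2.620000) = 7.744728
  f(a) × f(c) < 0, new interval: [2.000000, 2.620000]
Iteration 2:
  c_2 = (2.000000 + 2.620000)/2 = 2.310000
  f(c_2) = f(2.310000) = 2.706391
  f(a) × f(c) < 0, new interval: [2.000000, 2.310000]
Iteration 3:
  c_3 = (2.000000 + 2.310000)/2 = 2.155000
  f(c_3) = f(2.155000) = 0.697874
  f(a) × f(c) < 0, new interval: [2.000000, 2.155000]
Iteration 4:
  c_4 = (2.000000 + 2.155000)/2 = 2.077500
  f(c_4) = f(2.077500) = -0.188497
  f(a) × f(c) ≥ 0, new interval: [2.077500, 2.155000]
Iteration 5:
  c_5 = (2.077500 + 2.155000)/2 = 2.116250
  f(c_5) = f(2.116250) = 0.245155
  f(a) × f(c) < 0, new interval: [2.077500, 2.116250]
Iteration 6:
  c_6 = (2.077500 + 2.116250)/2 = 2.096875
  f(c_6) = f(2.096875) = 0.025968
  f(a) × f(c) < 0, new interval: [2.077500, 2.096875]

After 6 iteration(s), the approximation is c_6 = 2.096875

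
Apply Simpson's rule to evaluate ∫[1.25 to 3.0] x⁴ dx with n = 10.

f(x) = x⁴
a = 1.25, b = 3.0, n = 10
h = (b - a)/n = 0.175000

Simpson's rule: (h/3)[f(x₀) + 4f(x₁) + 2f(x₂) + ... + f(xₙ)]

x_0 = 1.2500, f(x_0) = 2.441406, coefficient = 1
x_1 = 1.4250, f(x_1) = 4.123438, coefficient = 4
x_2 = 1.6000, f(x_2) = 6.553600, coefficient = 2
x_3 = 1.7750, f(x_3) = 9.926438, coefficient = 4
x_4 = 1.9500, f(x_4) = 14.459006, coefficient = 2
x_5 = 2.1250, f(x_5) = 20.390869, coefficient = 4
x_6 = 2.3000, f(x_6) = 27.984100, coefficient = 2
x_7 = 2.4750, f(x_7) = 37.523282, coefficient = 4
x_8 = 2.6500, f(x_8) = 49.315506, coefficient = 2
x_9 = 2.8250, f(x_9) = 63.690375, coefficient = 4
x_10 = 3.0000, f(x_10) = 81.000000, coefficient = 1

I ≈ (0.175000/3) × 822.683439 = 47.989867
Exact value: 47.989648
Error: 0.000219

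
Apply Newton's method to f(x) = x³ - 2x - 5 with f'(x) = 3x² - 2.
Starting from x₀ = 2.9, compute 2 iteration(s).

f(x) = x³ - 2x - 5
f'(x) = 3x² - 2
x₀ = 2.9

Newton-Raphson formula: x_{n+1} = x_n - f(x_n)/f'(x_n)

Iteration 1:
  f(2.900000) = 13.589000
  f'(2.900000) = 23.230000
  x_1 = 2.900000 - 13.589000/23.230000 = 2.315024
Iteration 2:
  f(2.315024) = 2.776939
  f'(2.315024) = 14.078004
  x_2 = 2.315024 - 2.776939/14.078004 = 2.117770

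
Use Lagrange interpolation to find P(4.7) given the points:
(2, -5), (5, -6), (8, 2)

Lagrange interpolation formula:
P(x) = Σ yᵢ × Lᵢ(x)
where Lᵢ(x) = Π_{j≠i} (x - xⱼ)/(xᵢ - xⱼ)

L_0(4.7) = (4.7 - 5)/(2 - 5) × (4.7 - 8)/(2 - 8) = 0.055000
L_1(4.7) = (4.7 - 2)/(5 - 2) × (4.7 - 8)/(5 - 8) = 0.990000
L_2(4.7) = (4.7 - 2)/(8 - 2) × (4.7 - 5)/(8 - 5) = -0.045000

P(4.7) = (-5)×L_0(4.7) + (-6)×L_1(4.7) + 2×L_2(4.7)
P(4.7) = -6.305000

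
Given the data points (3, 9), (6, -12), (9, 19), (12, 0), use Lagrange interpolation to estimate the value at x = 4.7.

Lagrange interpolation formula:
P(x) = Σ yᵢ × Lᵢ(x)
where Lᵢ(x) = Π_{j≠i} (x - xⱼ)/(xᵢ - xⱼ)

L_0(4.7) = (4.7 - 6)/(3 - 6) × (4.7 - 9)/(3 - 9) × (4.7 - 12)/(3 - 12) = 0.251895
L_1(4.7) = (4.7 - 3)/(6 - 3) × (4.7 - 9)/(6 - 9) × (4.7 - 12)/(6 - 12) = 0.988204
L_2(4.7) = (4.7 - 3)/(9 - 3) × (4.7 - 6)/(9 - 6) × (4.7 - 12)/(9 - 12) = -0.298759
L_3(4.7) = (4.7 - 3)/(12 - 3) × (4.7 - 6)/(12 - 6) × (4.7 - 9)/(12 - 9) = 0.058660

P(4.7) = 9×L_0(4.7) + (-12)×L_1(4.7) + 19×L_2(4.7) + 0×L_3(4.7)
P(4.7) = -15.267815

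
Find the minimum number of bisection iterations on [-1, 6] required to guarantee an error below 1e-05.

We need (b-a)/2^n ≤ 1e-05
(6 - (-1))/2^n ≤ 1e-05
7/2^n ≤ 1e-05
2^n ≥ 700000
n ≥ log₂(700000) = 19.42
n ≥ 20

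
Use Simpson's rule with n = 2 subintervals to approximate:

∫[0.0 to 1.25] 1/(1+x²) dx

f(x) = 1/(1+x²)
a = 0.0, b = 1.25, n = 2
h = (b - a)/n = 0.625000

Simpson's rule: (h/3)[f(x₀) + 4f(x₁) + 2f(x₂) + ... + f(xₙ)]

x_0 = 0.0000, f(x_0) = 1.000000, coefficient = 1
x_1 = 0.6250, f(x_1) = 0.719101, coefficient = 4
x_2 = 1.2500, f(x_2) = 0.390244, coefficient = 1

I ≈ (0.625000/3) × 4.266648 = 0.888885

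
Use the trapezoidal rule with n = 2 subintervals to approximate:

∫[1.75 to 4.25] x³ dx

f(x) = x³
a = 1.75, b = 4.25, n = 2
h = (b - a)/n = 1.250000

Trapezoidal rule: (h/2)[f(x₀) + 2f(x₁) + 2f(x₂) + ... + f(xₙ)]

x_0 = 1.7500, f(x_0) = 5.359375, coefficient = 1
x_1 = 3.0000, f(x_1) = 27.000000, coefficient = 2
x_2 = 4.2500, f(x_2) = 76.765625, coefficient = 1

I ≈ (1.250000/2) × 136.125000 = 85.078125
Exact value: 79.218750
Error: 5.859375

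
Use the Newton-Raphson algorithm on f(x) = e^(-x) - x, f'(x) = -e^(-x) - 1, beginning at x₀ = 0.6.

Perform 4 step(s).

f(x) = e^(-x) - x
f'(x) = -e^(-x) - 1
x₀ = 0.6

Newton-Raphson formula: x_{n+1} = x_n - f(x_n)/f'(x_n)

Iteration 1:
  f(0.600000) = -0.051188
  f'(0.600000) = -1.548812
  x_1 = 0.600000 - (-0.051188)/(-1.548812) = 0.566950
Iteration 2:
  f(0.566950) = 0.000303
  f'(0.566950) = -1.567253
  x_2 = 0.566950 - 0.000303/(-1.567253) = 0.567143
Iteration 3:
  f(0.567143) = 0.000000
  f'(0.567143) = -1.567143
  x_3 = 0.567143 - 0.000000/(-1.567143) = 0.567143
Iteration 4:
  f(0.567143) = 0.000000
  f'(0.567143) = -1.567143
  x_4 = 0.567143 - 0.000000/(-1.567143) = 0.567143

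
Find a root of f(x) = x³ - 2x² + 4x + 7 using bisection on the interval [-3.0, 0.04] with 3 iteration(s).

f(x) = x³ - 2x² + 4x + 7
Initial interval: [-3.0, 0.04]

Iteration 1:
  c_1 = (-3.000000 + 0.040000)/2 = -1.480000
  f(c_1) = f(-1.480000) = -6.542592
  f(a) × f(c) ≥ 0, new interval: [-1.480000, 0.040000]
Iteration 2:
  c_2 = (-1.480000 + 0.040000)/2 = -0.720000
  f(c_2) = f(-0.720000) = 2.709952
  f(a) × f(c) < 0, new interval: [-1.480000, -0.720000]
Iteration 3:
  c_3 = (-1.480000 + (-0.720000))/2 = -1.100000
  f(c_3) = f(-1.100000) = -1.151000
  f(a) × f(c) ≥ 0, new interval: [-1.100000, -0.720000]

After 3 iteration(s), the approximation is c_3 = -1.100000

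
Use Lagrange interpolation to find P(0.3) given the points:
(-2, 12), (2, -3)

Lagrange interpolation formula:
P(x) = Σ yᵢ × Lᵢ(x)
where Lᵢ(x) = Π_{j≠i} (x - xⱼ)/(xᵢ - xⱼ)

L_0(0.3) = (0.3 - 2)/(-2 - 2) = 0.425000
L_1(0.3) = (0.3 - (-2))/(2 - (-2)) = 0.575000

P(0.3) = 12×L_0(0.3) + (-3)×L_1(0.3)
P(0.3) = 3.375000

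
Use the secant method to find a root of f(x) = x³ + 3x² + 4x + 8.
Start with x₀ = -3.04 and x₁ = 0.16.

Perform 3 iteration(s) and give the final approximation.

f(x) = x³ + 3x² + 4x + 8
x₀ = -3.04, x₁ = 0.16

Secant formula: x_{n+1} = x_n - f(x_n)(x_n - x_{n-1})/(f(x_n) - f(x_{n-1}))

Iteration 1:
  f(-3.040000) = -4.529664
  f(0.160000) = 8.720896
  x_2 = 0.160000 - 8.720896×(0.160000 - (-3.040000))/(8.720896 - (-4.529664))
       = -1.946090
Iteration 2:
  f(0.160000) = 8.720896
  f(-1.946090) = 4.207079
  x_3 = -1.946090 - 4.207079×(-1.946090 - 0.160000)/(4.207079 - 8.720896)
       = -3.909059
Iteration 3:
  f(-1.946090) = 4.207079
  f(-3.909059) = -21.527341
  x_4 = -3.909059 - (-21.527341)×(-3.909059 - (-1.946090))/(-21.527341 - 4.207079)
       = -2.266997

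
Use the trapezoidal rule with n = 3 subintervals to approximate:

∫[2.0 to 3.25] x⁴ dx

f(x) = x⁴
a = 2.0, b = 3.25, n = 3
h = (b - a)/n = 0.416667

Trapezoidal rule: (h/2)[f(x₀) + 2f(x₁) + 2f(x₂) + ... + f(xₙ)]

x_0 = 2.0000, f(x_0) = 16.000000, coefficient = 1
x_1 = 2.4167, f(x_1) = 34.108845, coefficient = 2
x_2 = 2.8333, f(x_2) = 64.445216, coefficient = 2
x_3 = 3.2500, f(x_3) = 111.566406, coefficient = 1

I ≈ (0.416667/2) × 324.674527 = 67.640527
Exact value: 66.118164
Error: 1.522362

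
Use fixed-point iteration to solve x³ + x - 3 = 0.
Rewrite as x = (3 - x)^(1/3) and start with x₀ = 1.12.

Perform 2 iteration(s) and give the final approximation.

Equation: x³ + x - 3 = 0
Fixed-point form: x = (3 - x)^(1/3)
x₀ = 1.12

x_1 = g(1.120000) = 1.234201
x_2 = g(1.234201) = 1.208687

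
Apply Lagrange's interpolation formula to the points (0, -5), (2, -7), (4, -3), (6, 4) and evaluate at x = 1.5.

Lagrange interpolation formula:
P(x) = Σ yᵢ × Lᵢ(x)
where Lᵢ(x) = Π_{j≠i} (x - xⱼ)/(xᵢ - xⱼ)

L_0(1.5) = (1.5 - 2)/(0 - 2) × (1.5 - 4)/(0 - 4) × (1.5 - 6)/(0 - 6) = 0.117188
L_1(1.5) = (1.5 - 0)/(2 - 0) × (1.5 - 4)/(2 - 4) × (1.5 - 6)/(2 - 6) = 1.054688
L_2(1.5) = (1.5 - 0)/(4 - 0) × (1.5 - 2)/(4 - 2) × (1.5 - 6)/(4 - 6) = -0.210938
L_3(1.5) = (1.5 - 0)/(6 - 0) × (1.5 - 2)/(6 - 2) × (1.5 - 4)/(6 - 4) = 0.039062

P(1.5) = (-5)×L_0(1.5) + (-7)×L_1(1.5) + (-3)×L_2(1.5) + 4×L_3(1.5)
P(1.5) = -7.179688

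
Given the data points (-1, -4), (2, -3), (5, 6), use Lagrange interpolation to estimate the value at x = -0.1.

Lagrange interpolation formula:
P(x) = Σ yᵢ × Lᵢ(x)
where Lᵢ(x) = Π_{j≠i} (x - xⱼ)/(xᵢ - xⱼ)

L_0(-0.1) = (-0.1 - 2)/(-1 - 2) × (-0.1 - 5)/(-1 - 5) = 0.595000
L_1(-0.1) = (-0.1 - (-1))/(2 - (-1)) × (-0.1 - 5)/(2 - 5) = 0.510000
L_2(-0.1) = (-0.1 - (-1))/(5 - (-1)) × (-0.1 - 2)/(5 - 2) = -0.105000

P(-0.1) = (-4)×L_0(-0.1) + (-3)×L_1(-0.1) + 6×L_2(-0.1)
P(-0.1) = -4.540000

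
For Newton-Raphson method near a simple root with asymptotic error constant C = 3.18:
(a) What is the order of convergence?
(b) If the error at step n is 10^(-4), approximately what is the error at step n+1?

(a) Newton-Raphson has quadratic (order 2) convergence near simple roots.
    This means |e_{n+1}| ≈ C|e_n|².

(b) With |e_n| = 10^(-4) and C = 3.18:
    |e_{n+1}| ≈ 3.18 × (10^(-4))² = 3.18 × 10^(-8)

(a) 2 (quadratic); (b) |e_{n+1}| ≈ 3.180e-08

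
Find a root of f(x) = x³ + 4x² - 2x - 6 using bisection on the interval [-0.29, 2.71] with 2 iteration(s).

f(x) = x³ + 4x² - 2x - 6
Initial interval: [-0.29, 2.71]

Iteration 1:
  c_1 = (-0.290000 + 2.710000)/2 = 1.210000
  f(c_1) = f(1.210000) = -0.792039
  f(a) × f(c) ≥ 0, new interval: [1.210000, 2.710000]
Iteration 2:
  c_2 = (1.210000 + 2.710000)/2 = 1.960000
  f(c_2) = f(1.960000) = 12.975936
  f(a) × f(c) < 0, new interval: [1.210000, 1.960000]

After 2 iteration(s), the approximation is c_2 = 1.960000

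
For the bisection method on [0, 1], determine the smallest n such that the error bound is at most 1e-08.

We need (b-a)/2^n ≤ 1e-08
(1 - 0)/2^n ≤ 1e-08
1/2^n ≤ 1e-08
2^n ≥ 100000000
n ≥ log₂(100000000) = 26.58
n ≥ 27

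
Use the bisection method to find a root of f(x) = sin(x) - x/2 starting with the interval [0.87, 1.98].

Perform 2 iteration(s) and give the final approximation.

f(x) = sin(x) - x/2
Initial interval: [0.87, 1.98]

Iteration 1:
  c_1 = (0.870000 + 1.980000)/2 = 1.425000
  f(c_1) = f(1.425000) = 0.276891
  f(a) × f(c) ≥ 0, new interval: [1.425000, 1.980000]
Iteration 2:
  c_2 = (1.425000 + 1.980000)/2 = 1.702500
  f(c_2) = f(1.702500) = 0.140090
  f(a) × f(c) ≥ 0, new interval: [1.702500, 1.980000]

After 2 iteration(s), the approximation is c_2 = 1.702500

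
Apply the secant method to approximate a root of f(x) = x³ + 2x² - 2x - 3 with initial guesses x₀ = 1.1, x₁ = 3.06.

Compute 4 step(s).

f(x) = x³ + 2x² - 2x - 3
x₀ = 1.1, x₁ = 3.06

Secant formula: x_{n+1} = x_n - f(x_n)(x_n - x_{n-1})/(f(x_n) - f(x_{n-1}))

Iteration 1:
  f(1.100000) = -1.449000
  f(3.060000) = 38.259816
  x_2 = 3.060000 - 38.259816×(3.060000 - 1.100000)/(38.259816 - (-1.449000))
       = 1.171522
Iteration 2:
  f(3.060000) = 38.259816
  f(1.171522) = -0.990247
  x_3 = 1.171522 - (-0.990247)×(1.171522 - 3.060000)/(-0.990247 - 38.259816)
       = 1.219166
Iteration 3:
  f(1.171522) = -0.990247
  f(1.219166) = -0.653471
  x_4 = 1.219166 - (-0.653471)×(1.219166 - 1.171522)/(-0.653471 - (-0.990247))
       = 1.311615
Iteration 4:
  f(1.219166) = -0.653471
  f(1.311615) = 0.073853
  x_5 = 1.311615 - 0.073853×(1.311615 - 1.219166)/(0.073853 - (-0.653471))
       = 1.302228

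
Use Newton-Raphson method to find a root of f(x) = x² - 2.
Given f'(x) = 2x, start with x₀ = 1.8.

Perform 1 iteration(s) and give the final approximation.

f(x) = x² - 2
f'(x) = 2x
x₀ = 1.8

Newton-Raphson formula: x_{n+1} = x_n - f(x_n)/f'(x_n)

Iteration 1:
  f(1.800000) = 1.240000
  f'(1.800000) = 3.600000
  x_1 = 1.800000 - 1.240000/3.600000 = 1.455556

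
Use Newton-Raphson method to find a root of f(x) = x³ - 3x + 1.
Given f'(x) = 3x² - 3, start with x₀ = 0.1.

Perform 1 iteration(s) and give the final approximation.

f(x) = x³ - 3x + 1
f'(x) = 3x² - 3
x₀ = 0.1

Newton-Raphson formula: x_{n+1} = x_n - f(x_n)/f'(x_n)

Iteration 1:
  f(0.100000) = 0.701000
  f'(0.100000) = -2.970000
  x_1 = 0.100000 - 0.701000/(-2.970000) = 0.336027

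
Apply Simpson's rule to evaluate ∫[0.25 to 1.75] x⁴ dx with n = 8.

f(x) = x⁴
a = 0.25, b = 1.75, n = 8
h = (b - a)/n = 0.187500

Simpson's rule: (h/3)[f(x₀) + 4f(x₁) + 2f(x₂) + ... + f(xₙ)]

x_0 = 0.2500, f(x_0) = 0.003906, coefficient = 1
x_1 = 0.4375, f(x_1) = 0.036636, coefficient = 4
x_2 = 0.6250, f(x_2) = 0.152588, coefficient = 2
x_3 = 0.8125, f(x_3) = 0.435806, coefficient = 4
x_4 = 1.0000, f(x_4) = 1.000000, coefficient = 2
x_5 = 1.1875, f(x_5) = 1.988541, coefficient = 4
x_6 = 1.3750, f(x_6) = 3.574463, coefficient = 2
x_7 = 1.5625, f(x_7) = 5.960464, coefficient = 4
x_8 = 1.7500, f(x_8) = 9.378906, coefficient = 1

I ≈ (0.187500/3) × 52.522705 = 3.282669
Exact value: 3.282422
Error: 0.000247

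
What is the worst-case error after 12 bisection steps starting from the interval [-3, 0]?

Bisection error bound: |error| ≤ (b-a)/2^n
|error| ≤ (0 - (-3))/2^12 = 3/2^12
|error| ≤ 0.0007324219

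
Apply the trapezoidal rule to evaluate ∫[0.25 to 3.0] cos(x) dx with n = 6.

f(x) = cos(x)
a = 0.25, b = 3.0, n = 6
h = (b - a)/n = 0.458333

Trapezoidal rule: (h/2)[f(x₀) + 2f(x₁) + 2f(x₂) + ... + f(xₙ)]

x_0 = 0.2500, f(x_0) = 0.968912, coefficient = 1
x_1 = 0.7083, f(x_1) = 0.759447, coefficient = 2
x_2 = 1.1667, f(x_2) = 0.393219, coefficient = 2
x_3 = 1.6250, f(x_3) = -0.054177, coefficient = 2
x_4 = 2.0833, f(x_4) = -0.490390, coefficient = 2
x_5 = 2.5417, f(x_5) = -0.825377, coefficient = 2
x_6 = 3.0000, f(x_6) = -0.989992, coefficient = 1

I ≈ (0.458333/2) × -0.455637 = -0.104417
Exact value: -0.106284
Error: 0.001867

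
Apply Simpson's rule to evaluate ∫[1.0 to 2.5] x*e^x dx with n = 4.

f(x) = x*e^x
a = 1.0, b = 2.5, n = 4
h = (b - a)/n = 0.375000

Simpson's rule: (h/3)[f(x₀) + 4f(x₁) + 2f(x₂) + ... + f(xₙ)]

x_0 = 1.0000, f(x_0) = 2.718282, coefficient = 1
x_1 = 1.3750, f(x_1) = 5.438230, coefficient = 4
x_2 = 1.7500, f(x_2) = 10.070555, coefficient = 2
x_3 = 2.1250, f(x_3) = 17.792407, coefficient = 4
x_4 = 2.5000, f(x_4) = 30.456235, coefficient = 1

I ≈ (0.375000/3) × 146.238177 = 18.279772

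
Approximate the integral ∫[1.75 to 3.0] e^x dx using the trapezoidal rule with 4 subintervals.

f(x) = e^x
a = 1.75, b = 3.0, n = 4
h = (b - a)/n = 0.312500

Trapezoidal rule: (h/2)[f(x₀) + 2f(x₁) + 2f(x₂) + ... + f(xₙ)]

x_0 = 1.7500, f(x_0) = 5.754603, coefficient = 1
x_1 = 2.0625, f(x_1) = 7.865609, coefficient = 2
x_2 = 2.3750, f(x_2) = 10.751013, coefficient = 2
x_3 = 2.6875, f(x_3) = 14.694893, coefficient = 2
x_4 = 3.0000, f(x_4) = 20.085537, coefficient = 1

I ≈ (0.312500/2) × 92.463170 = 14.447370
Exact value: 14.330934
Error: 0.116436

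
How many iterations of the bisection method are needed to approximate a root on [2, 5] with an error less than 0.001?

We need (b-a)/2^n ≤ 0.001
(5 - 2)/2^n ≤ 0.001
3/2^n ≤ 0.001
2^n ≥ 3000
n ≥ log₂(3000) = 11.55
n ≥ 12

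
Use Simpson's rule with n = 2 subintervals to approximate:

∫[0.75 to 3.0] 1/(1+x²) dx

f(x) = 1/(1+x²)
a = 0.75, b = 3.0, n = 2
h = (b - a)/n = 1.125000

Simpson's rule: (h/3)[f(x₀) + 4f(x₁) + 2f(x₂) + ... + f(xₙ)]

x_0 = 0.7500, f(x_0) = 0.640000, coefficient = 1
x_1 = 1.8750, f(x_1) = 0.221453, coefficient = 4
x_2 = 3.0000, f(x_2) = 0.100000, coefficient = 1

I ≈ (1.125000/3) × 1.625813 = 0.609680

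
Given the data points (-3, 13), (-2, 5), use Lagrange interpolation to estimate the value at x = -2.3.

Lagrange interpolation formula:
P(x) = Σ yᵢ × Lᵢ(x)
where Lᵢ(x) = Π_{j≠i} (x - xⱼ)/(xᵢ - xⱼ)

L_0(-2.3) = (-2.3 - (-2))/(-3 - (-2)) = 0.300000
L_1(-2.3) = (-2.3 - (-3))/(-2 - (-3)) = 0.700000

P(-2.3) = 13×L_0(-2.3) + 5×L_1(-2.3)
P(-2.3) = 7.400000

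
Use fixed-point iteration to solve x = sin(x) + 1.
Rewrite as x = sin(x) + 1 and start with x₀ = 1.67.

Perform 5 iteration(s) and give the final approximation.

Equation: x = sin(x) + 1
Fixed-point form: x = sin(x) + 1
x₀ = 1.67

x_1 = g(1.670000) = 1.995083
x_2 = g(1.995083) = 1.911332
x_3 = g(1.911332) = 1.942576
x_4 = g(1.942576) = 1.931682
x_5 = g(1.931682) = 1.935584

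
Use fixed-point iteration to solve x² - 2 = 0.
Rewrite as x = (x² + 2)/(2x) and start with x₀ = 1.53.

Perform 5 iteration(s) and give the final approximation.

Equation: x² - 2 = 0
Fixed-point form: x = (x² + 2)/(2x)
x₀ = 1.53

x_1 = g(1.530000) = 1.418595
x_2 = g(1.418595) = 1.414220
x_3 = g(1.414220) = 1.414214
x_4 = g(1.414214) = 1.414214
x_5 = g(1.414214) = 1.414214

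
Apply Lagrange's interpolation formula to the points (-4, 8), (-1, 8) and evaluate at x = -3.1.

Lagrange interpolation formula:
P(x) = Σ yᵢ × Lᵢ(x)
where Lᵢ(x) = Π_{j≠i} (x - xⱼ)/(xᵢ - xⱼ)

L_0(-3.1) = (-3.1 - (-1))/(-4 - (-1)) = 0.700000
L_1(-3.1) = (-3.1 - (-4))/(-1 - (-4)) = 0.300000

P(-3.1) = 8×L_0(-3.1) + 8×L_1(-3.1)
P(-3.1) = 8.000000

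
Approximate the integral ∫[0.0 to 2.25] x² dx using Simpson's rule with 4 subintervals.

f(x) = x²
a = 0.0, b = 2.25, n = 4
h = (b - a)/n = 0.562500

Simpson's rule: (h/3)[f(x₀) + 4f(x₁) + 2f(x₂) + ... + f(xₙ)]

x_0 = 0.0000, f(x_0) = 0.000000, coefficient = 1
x_1 = 0.5625, f(x_1) = 0.316406, coefficient = 4
x_2 = 1.1250, f(x_2) = 1.265625, coefficient = 2
x_3 = 1.6875, f(x_3) = 2.847656, coefficient = 4
x_4 = 2.2500, f(x_4) = 5.062500, coefficient = 1

I ≈ (0.562500/3) × 20.250000 = 3.796875
Exact value: 3.796875
Error: 0.000000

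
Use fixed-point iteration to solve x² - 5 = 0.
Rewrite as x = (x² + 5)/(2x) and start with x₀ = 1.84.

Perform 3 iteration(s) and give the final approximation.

Equation: x² - 5 = 0
Fixed-point form: x = (x² + 5)/(2x)
x₀ = 1.84

x_1 = g(1.840000) = 2.278696
x_2 = g(2.278696) = 2.236467
x_3 = g(2.236467) = 2.236068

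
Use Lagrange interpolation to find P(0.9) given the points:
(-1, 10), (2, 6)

Lagrange interpolation formula:
P(x) = Σ yᵢ × Lᵢ(x)
where Lᵢ(x) = Π_{j≠i} (x - xⱼ)/(xᵢ - xⱼ)

L_0(0.9) = (0.9 - 2)/(-1 - 2) = 0.366667
L_1(0.9) = (0.9 - (-1))/(2 - (-1)) = 0.633333

P(0.9) = 10×L_0(0.9) + 6×L_1(0.9)
P(0.9) = 7.466667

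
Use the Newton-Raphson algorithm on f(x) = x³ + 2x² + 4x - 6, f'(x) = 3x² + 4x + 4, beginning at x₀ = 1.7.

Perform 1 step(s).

f(x) = x³ + 2x² + 4x - 6
f'(x) = 3x² + 4x + 4
x₀ = 1.7

Newton-Raphson formula: x_{n+1} = x_n - f(x_n)/f'(x_n)

Iteration 1:
  f(1.700000) = 11.493000
  f'(1.700000) = 19.470000
  x_1 = 1.700000 - 11.493000/19.470000 = 1.109707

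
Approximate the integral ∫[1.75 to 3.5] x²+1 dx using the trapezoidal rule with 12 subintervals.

f(x) = x²+1
a = 1.75, b = 3.5, n = 12
h = (b - a)/n = 0.145833

Trapezoidal rule: (h/2)[f(x₀) + 2f(x₁) + 2f(x₂) + ... + f(xₙ)]

x_0 = 1.7500, f(x_0) = 4.062500, coefficient = 1
x_1 = 1.8958, f(x_1) = 4.594184, coefficient = 2
x_2 = 2.0417, f(x_2) = 5.168403, coefficient = 2
x_3 = 2.1875, f(x_3) = 5.785156, coefficient = 2
x_4 = 2.3333, f(x_4) = 6.444444, coefficient = 2
x_5 = 2.4792, f(x_5) = 7.146267, coefficient = 2
x_6 = 2.6250, f(x_6) = 7.890625, coefficient = 2
x_7 = 2.7708, f(x_7) = 8.677517, coefficient = 2
x_8 = 2.9167, f(x_8) = 9.506944, coefficient = 2
x_9 = 3.0625, f(x_9) = 10.378906, coefficient = 2
x_10 = 3.2083, f(x_10) = 11.293403, coefficient = 2
x_11 = 3.3542, f(x_11) = 12.250434, coefficient = 2
x_12 = 3.5000, f(x_12) = 13.250000, coefficient = 1

I ≈ (0.145833/2) × 195.585069 = 14.261411
Exact value: 14.255208
Error: 0.006203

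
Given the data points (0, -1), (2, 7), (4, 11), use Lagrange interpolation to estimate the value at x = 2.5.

Lagrange interpolation formula:
P(x) = Σ yᵢ × Lᵢ(x)
where Lᵢ(x) = Π_{j≠i} (x - xⱼ)/(xᵢ - xⱼ)

L_0(2.5) = (2.5 - 2)/(0 - 2) × (2.5 - 4)/(0 - 4) = -0.093750
L_1(2.5) = (2.5 - 0)/(2 - 0) × (2.5 - 4)/(2 - 4) = 0.937500
L_2(2.5) = (2.5 - 0)/(4 - 0) × (2.5 - 2)/(4 - 2) = 0.156250

P(2.5) = (-1)×L_0(2.5) + 7×L_1(2.5) + 11×L_2(2.5)
P(2.5) = 8.375000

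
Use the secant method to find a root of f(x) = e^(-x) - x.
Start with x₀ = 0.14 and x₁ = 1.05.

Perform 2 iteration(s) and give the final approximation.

f(x) = e^(-x) - x
x₀ = 0.14, x₁ = 1.05

Secant formula: x_{n+1} = x_n - f(x_n)(x_n - x_{n-1})/(f(x_n) - f(x_{n-1}))

Iteration 1:
  f(0.140000) = 0.729358
  f(1.050000) = -0.700062
  x_2 = 1.050000 - (-0.700062)×(1.050000 - 0.140000)/(-0.700062 - 0.729358)
       = 0.604325
Iteration 2:
  f(1.050000) = -0.700062
  f(0.604325) = -0.057882
  x_3 = 0.604325 - (-0.057882)×(0.604325 - 1.050000)/(-0.057882 - (-0.700062))
       = 0.564155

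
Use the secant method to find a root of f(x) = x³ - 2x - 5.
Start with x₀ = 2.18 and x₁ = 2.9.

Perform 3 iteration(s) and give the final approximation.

f(x) = x³ - 2x - 5
x₀ = 2.18, x₁ = 2.9

Secant formula: x_{n+1} = x_n - f(x_n)(x_n - x_{n-1})/(f(x_n) - f(x_{n-1}))

Iteration 1:
  f(2.180000) = 1.000232
  f(2.900000) = 13.589000
  x_2 = 2.900000 - 13.589000×(2.900000 - 2.180000)/(13.589000 - 1.000232)
       = 2.122793
Iteration 2:
  f(2.900000) = 13.589000
  f(2.122793) = 0.320249
  x_3 = 2.122793 - 0.320249×(2.122793 - 2.900000)/(0.320249 - 13.589000)
       = 2.104035
Iteration 3:
  f(2.122793) = 0.320249
  f(2.104035) = 0.106411
  x_4 = 2.104035 - 0.106411×(2.104035 - 2.122793)/(0.106411 - 0.320249)
       = 2.094700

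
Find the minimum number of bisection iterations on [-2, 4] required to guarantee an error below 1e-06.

We need (b-a)/2^n ≤ 1e-06
(4 - (-2))/2^n ≤ 1e-06
6/2^n ≤ 1e-06
2^n ≥ 6000000
n ≥ log₂(6000000) = 22.52
n ≥ 23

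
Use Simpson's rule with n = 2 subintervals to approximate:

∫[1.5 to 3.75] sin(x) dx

f(x) = sin(x)
a = 1.5, b = 3.75, n = 2
h = (b - a)/n = 1.125000

Simpson's rule: (h/3)[f(x₀) + 4f(x₁) + 2f(x₂) + ... + f(xₙ)]

x_0 = 1.5000, f(x_0) = 0.997495, coefficient = 1
x_1 = 2.6250, f(x_1) = 0.493920, coefficient = 4
x_2 = 3.7500, f(x_2) = -0.571561, coefficient = 1

I ≈ (1.125000/3) × 2.401615 = 0.900606
Exact value: 0.891297
Error: 0.009309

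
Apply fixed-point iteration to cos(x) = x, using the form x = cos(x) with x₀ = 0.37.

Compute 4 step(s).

Equation: cos(x) = x
Fixed-point form: x = cos(x)
x₀ = 0.37

x_1 = g(0.370000) = 0.932327
x_2 = g(0.932327) = 0.595967
x_3 = g(0.595967) = 0.827606
x_4 = g(0.827606) = 0.676640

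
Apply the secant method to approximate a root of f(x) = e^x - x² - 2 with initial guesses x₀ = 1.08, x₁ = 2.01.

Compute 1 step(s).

f(x) = e^x - x² - 2
x₀ = 1.08, x₁ = 2.01

Secant formula: x_{n+1} = x_n - f(x_n)(x_n - x_{n-1})/(f(x_n) - f(x_{n-1}))

Iteration 1:
  f(1.080000) = -0.221720
  f(2.010000) = 1.423217
  x_2 = 2.010000 - 1.423217×(2.010000 - 1.080000)/(1.423217 - (-0.221720))
       = 1.205354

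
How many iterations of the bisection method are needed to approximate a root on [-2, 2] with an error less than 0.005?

We need (b-a)/2^n ≤ 0.005
(2 - (-2))/2^n ≤ 0.005
4/2^n ≤ 0.005
2^n ≥ 800
n ≥ log₂(800) = 9.64
n ≥ 10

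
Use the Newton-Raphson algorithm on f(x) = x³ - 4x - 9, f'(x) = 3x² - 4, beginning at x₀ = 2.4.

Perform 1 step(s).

f(x) = x³ - 4x - 9
f'(x) = 3x² - 4
x₀ = 2.4

Newton-Raphson formula: x_{n+1} = x_n - f(x_n)/f'(x_n)

Iteration 1:
  f(2.400000) = -4.776000
  f'(2.400000) = 13.280000
  x_1 = 2.400000 - (-4.776000)/13.280000 = 2.759639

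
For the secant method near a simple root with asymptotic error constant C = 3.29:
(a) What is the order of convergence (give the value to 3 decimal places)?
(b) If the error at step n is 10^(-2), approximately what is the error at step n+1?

(a) Secant method has superlinear convergence with order φ = (1+√5)/2 ≈ 1.618.
    This means |e_{n+1}| ≈ C|e_n|^1.618.

(b) With |e_n| = 10^(-2) and C = 3.29:
    |e_{n+1}| ≈ 3.29 × (10^(-2))^1.618 = 3.29 × 10^(-3.24)

(a) ≈ 1.618 (golden ratio); (b) |e_{n+1}| ≈ 1.910e-03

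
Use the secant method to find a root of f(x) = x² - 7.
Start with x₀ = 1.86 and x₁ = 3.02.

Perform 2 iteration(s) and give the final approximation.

f(x) = x² - 7
x₀ = 1.86, x₁ = 3.02

Secant formula: x_{n+1} = x_n - f(x_n)(x_n - x_{n-1})/(f(x_n) - f(x_{n-1}))

Iteration 1:
  f(1.860000) = -3.540400
  f(3.020000) = 2.120400
  x_2 = 3.020000 - 2.120400×(3.020000 - 1.860000)/(2.120400 - (-3.540400))
       = 2.585492
Iteration 2:
  f(3.020000) = 2.120400
  f(2.585492) = -0.315232
  x_3 = 2.585492 - (-0.315232)×(2.585492 - 3.020000)/(-0.315232 - 2.120400)
       = 2.641728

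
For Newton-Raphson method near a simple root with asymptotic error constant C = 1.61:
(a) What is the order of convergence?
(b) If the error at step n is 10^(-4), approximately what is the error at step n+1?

(a) Newton-Raphson has quadratic (order 2) convergence near simple roots.
    This means |e_{n+1}| ≈ C|e_n|².

(b) With |e_n| = 10^(-4) and C = 1.61:
    |e_{n+1}| ≈ 1.61 × (10^(-4))² = 1.61 × 10^(-8)

(a) 2 (quadratic); (b) |e_{n+1}| ≈ 1.610e-08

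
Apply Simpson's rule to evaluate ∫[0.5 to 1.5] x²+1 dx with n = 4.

f(x) = x²+1
a = 0.5, b = 1.5, n = 4
h = (b - a)/n = 0.250000

Simpson's rule: (h/3)[f(x₀) + 4f(x₁) + 2f(x₂) + ... + f(xₙ)]

x_0 = 0.5000, f(x_0) = 1.250000, coefficient = 1
x_1 = 0.7500, f(x_1) = 1.562500, coefficient = 4
x_2 = 1.0000, f(x_2) = 2.000000, coefficient = 2
x_3 = 1.2500, f(x_3) = 2.562500, coefficient = 4
x_4 = 1.5000, f(x_4) = 3.250000, coefficient = 1

I ≈ (0.250000/3) × 25.000000 = 2.083333
Exact value: 2.083333
Error: 0.000000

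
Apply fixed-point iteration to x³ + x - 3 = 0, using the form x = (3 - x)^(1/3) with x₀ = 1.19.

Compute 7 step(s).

Equation: x³ + x - 3 = 0
Fixed-point form: x = (3 - x)^(1/3)
x₀ = 1.19

x_1 = g(1.190000) = 1.218689
x_2 = g(1.218689) = 1.212216
x_3 = g(1.212216) = 1.213682
x_4 = g(1.213682) = 1.213350
x_5 = g(1.213350) = 1.213426
x_6 = g(1.213426) = 1.213409
x_7 = g(1.213409) = 1.213412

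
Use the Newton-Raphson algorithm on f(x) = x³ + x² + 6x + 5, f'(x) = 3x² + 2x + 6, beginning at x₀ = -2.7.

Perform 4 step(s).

f(x) = x³ + x² + 6x + 5
f'(x) = 3x² + 2x + 6
x₀ = -2.7

Newton-Raphson formula: x_{n+1} = x_n - f(x_n)/f'(x_n)

Iteration 1:
  f(-2.700000) = -23.593000
  f'(-2.700000) = 22.470000
  x_1 = -2.700000 - (-23.593000)/22.470000 = -1.650022
Iteration 2:
  f(-1.650022) = -6.669867
  f'(-1.650022) = 10.867676
  x_2 = -1.650022 - (-6.669867)/10.867676 = -1.036288
Iteration 3:
  f(-1.036288) = -1.256696
  f'(-1.036288) = 7.149102
  x_3 = -1.036288 - (-1.256696)/7.149102 = -0.860504
Iteration 4:
  f(-0.860504) = -0.059732
  f'(-0.860504) = 6.500394
  x_4 = -0.860504 - (-0.059732)/6.500394 = -0.851315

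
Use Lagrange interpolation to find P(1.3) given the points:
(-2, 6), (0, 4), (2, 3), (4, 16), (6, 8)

Lagrange interpolation formula:
P(x) = Σ yᵢ × Lᵢ(x)
where Lᵢ(x) = Π_{j≠i} (x - xⱼ)/(xᵢ - xⱼ)

L_0(1.3) = (1.3 - 0)/(-2 - 0) × (1.3 - 2)/(-2 - 2) × (1.3 - 4)/(-2 - 4) × (1.3 - 6)/(-2 - 6) = -0.030073
L_1(1.3) = (1.3 - (-2))/(0 - (-2)) × (1.3 - 2)/(0 - 2) × (1.3 - 4)/(0 - 4) × (1.3 - 6)/(0 - 6) = 0.305353
L_2(1.3) = (1.3 - (-2))/(2 - (-2)) × (1.3 - 0)/(2 - 0) × (1.3 - 4)/(2 - 4) × (1.3 - 6)/(2 - 6) = 0.850627
L_3(1.3) = (1.3 - (-2))/(4 - (-2)) × (1.3 - 0)/(4 - 0) × (1.3 - 2)/(4 - 2) × (1.3 - 6)/(4 - 6) = -0.147022
L_4(1.3) = (1.3 - (-2))/(6 - (-2)) × (1.3 - 0)/(6 - 0) × (1.3 - 2)/(6 - 2) × (1.3 - 4)/(6 - 4) = 0.021115

P(1.3) = 6×L_0(1.3) + 4×L_1(1.3) + 3×L_2(1.3) + 16×L_3(1.3) + 8×L_4(1.3)
P(1.3) = 1.409425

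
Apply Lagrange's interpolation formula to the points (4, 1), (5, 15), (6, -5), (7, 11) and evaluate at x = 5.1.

Lagrange interpolation formula:
P(x) = Σ yᵢ × Lᵢ(x)
where Lᵢ(x) = Π_{j≠i} (x - xⱼ)/(xᵢ - xⱼ)

L_0(5.1) = (5.1 - 5)/(4 - 5) × (5.1 - 6)/(4 - 6) × (5.1 - 7)/(4 - 7) = -0.028500
L_1(5.1) = (5.1 - 4)/(5 - 4) × (5.1 - 6)/(5 - 6) × (5.1 - 7)/(5 - 7) = 0.940500
L_2(5.1) = (5.1 - 4)/(6 - 4) × (5.1 - 5)/(6 - 5) × (5.1 - 7)/(6 - 7) = 0.104500
L_3(5.1) = (5.1 - 4)/(7 - 4) × (5.1 - 5)/(7 - 5) × (5.1 - 6)/(7 - 6) = -0.016500

P(5.1) = 1×L_0(5.1) + 15×L_1(5.1) + (-5)×L_2(5.1) + 11×L_3(5.1)
P(5.1) = 13.375000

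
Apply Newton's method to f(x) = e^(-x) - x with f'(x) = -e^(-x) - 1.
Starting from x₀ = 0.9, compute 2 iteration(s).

f(x) = e^(-x) - x
f'(x) = -e^(-x) - 1
x₀ = 0.9

Newton-Raphson formula: x_{n+1} = x_n - f(x_n)/f'(x_n)

Iteration 1:
  f(0.900000) = -0.493430
  f'(0.900000) = -1.406570
  x_1 = 0.900000 - (-0.493430)/(-1.406570) = 0.549196
Iteration 2:
  f(0.549196) = 0.028218
  f'(0.549196) = -1.577414
  x_2 = 0.549196 - 0.028218/(-1.577414) = 0.567085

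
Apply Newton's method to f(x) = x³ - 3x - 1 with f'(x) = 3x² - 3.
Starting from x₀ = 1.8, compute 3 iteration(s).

f(x) = x³ - 3x - 1
f'(x) = 3x² - 3
x₀ = 1.8

Newton-Raphson formula: x_{n+1} = x_n - f(x_n)/f'(x_n)

Iteration 1:
  f(1.800000) = -0.568000
  f'(1.800000) = 6.720000
  x_1 = 1.800000 - (-0.568000)/6.720000 = 1.884524
Iteration 2:
  f(1.884524) = 0.039183
  f'(1.884524) = 7.654290
  x_2 = 1.884524 - 0.039183/7.654290 = 1.879405
Iteration 3:
  f(1.879405) = 0.000148
  f'(1.879405) = 7.596486
  x_3 = 1.879405 - 0.000148/7.596486 = 1.879385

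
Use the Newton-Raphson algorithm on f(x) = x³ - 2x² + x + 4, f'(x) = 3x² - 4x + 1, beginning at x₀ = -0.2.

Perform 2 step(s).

f(x) = x³ - 2x² + x + 4
f'(x) = 3x² - 4x + 1
x₀ = -0.2

Newton-Raphson formula: x_{n+1} = x_n - f(x_n)/f'(x_n)

Iteration 1:
  f(-0.200000) = 3.712000
  f'(-0.200000) = 1.920000
  x_1 = -0.200000 - 3.712000/1.920000 = -2.133333
Iteration 2:
  f(-2.133333) = -16.944593
  f'(-2.133333) = 23.186667
  x_2 = -2.133333 - (-16.944593)/23.186667 = -1.402543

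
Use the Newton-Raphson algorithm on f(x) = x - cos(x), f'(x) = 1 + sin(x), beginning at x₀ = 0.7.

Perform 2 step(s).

f(x) = x - cos(x)
f'(x) = 1 + sin(x)
x₀ = 0.7

Newton-Raphson formula: x_{n+1} = x_n - f(x_n)/f'(x_n)

Iteration 1:
  f(0.700000) = -0.064842
  f'(0.700000) = 1.644218
  x_1 = 0.700000 - (-0.064842)/1.644218 = 0.739436
Iteration 2:
  f(0.739436) = 0.000588
  f'(0.739436) = 1.673872
  x_2 = 0.739436 - 0.000588/1.673872 = 0.739085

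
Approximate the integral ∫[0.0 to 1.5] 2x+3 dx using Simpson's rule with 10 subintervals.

f(x) = 2x+3
a = 0.0, b = 1.5, n = 10
h = (b - a)/n = 0.150000

Simpson's rule: (h/3)[f(x₀) + 4f(x₁) + 2f(x₂) + ... + f(xₙ)]

x_0 = 0.0000, f(x_0) = 3.000000, coefficient = 1
x_1 = 0.1500, f(x_1) = 3.300000, coefficient = 4
x_2 = 0.3000, f(x_2) = 3.600000, coefficient = 2
x_3 = 0.4500, f(x_3) = 3.900000, coefficient = 4
x_4 = 0.6000, f(x_4) = 4.200000, coefficient = 2
x_5 = 0.7500, f(x_5) = 4.500000, coefficient = 4
x_6 = 0.9000, f(x_6) = 4.800000, coefficient = 2
x_7 = 1.0500, f(x_7) = 5.100000, coefficient = 4
x_8 = 1.2000, f(x_8) = 5.400000, coefficient = 2
x_9 = 1.3500, f(x_9) = 5.700000, coefficient = 4
x_10 = 1.5000, f(x_10) = 6.000000, coefficient = 1

I ≈ (0.150000/3) × 135.000000 = 6.750000
Exact value: 6.750000
Error: 0.000000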